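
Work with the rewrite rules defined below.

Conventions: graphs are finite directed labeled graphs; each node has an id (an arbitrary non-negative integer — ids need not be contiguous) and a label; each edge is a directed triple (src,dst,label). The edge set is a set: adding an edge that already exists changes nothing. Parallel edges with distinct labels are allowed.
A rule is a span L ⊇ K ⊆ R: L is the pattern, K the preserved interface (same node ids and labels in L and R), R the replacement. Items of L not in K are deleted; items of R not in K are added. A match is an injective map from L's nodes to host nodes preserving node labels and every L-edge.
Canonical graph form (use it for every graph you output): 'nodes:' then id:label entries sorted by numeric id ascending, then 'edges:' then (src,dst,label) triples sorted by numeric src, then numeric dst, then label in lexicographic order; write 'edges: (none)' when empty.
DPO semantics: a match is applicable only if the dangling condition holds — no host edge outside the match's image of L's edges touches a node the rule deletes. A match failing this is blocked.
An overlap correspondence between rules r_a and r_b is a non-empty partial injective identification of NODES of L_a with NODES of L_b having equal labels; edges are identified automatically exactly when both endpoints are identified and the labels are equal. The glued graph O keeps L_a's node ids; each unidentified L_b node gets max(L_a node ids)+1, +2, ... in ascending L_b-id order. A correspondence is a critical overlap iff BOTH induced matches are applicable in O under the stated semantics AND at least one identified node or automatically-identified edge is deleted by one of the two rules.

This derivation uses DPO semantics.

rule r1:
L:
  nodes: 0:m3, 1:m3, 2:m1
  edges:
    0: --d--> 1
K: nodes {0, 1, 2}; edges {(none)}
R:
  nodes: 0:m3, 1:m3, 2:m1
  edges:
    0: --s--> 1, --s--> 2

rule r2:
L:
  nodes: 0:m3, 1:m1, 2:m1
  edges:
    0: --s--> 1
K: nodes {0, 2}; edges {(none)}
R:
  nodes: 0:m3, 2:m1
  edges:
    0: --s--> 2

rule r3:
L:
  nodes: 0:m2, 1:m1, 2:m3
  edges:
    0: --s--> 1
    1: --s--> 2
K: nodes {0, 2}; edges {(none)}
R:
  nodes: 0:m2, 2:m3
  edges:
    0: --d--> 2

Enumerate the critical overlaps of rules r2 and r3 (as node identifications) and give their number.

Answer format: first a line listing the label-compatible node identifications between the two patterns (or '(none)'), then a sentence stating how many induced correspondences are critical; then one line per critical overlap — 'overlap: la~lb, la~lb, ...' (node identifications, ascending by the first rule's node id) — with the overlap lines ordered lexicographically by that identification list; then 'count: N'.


label-compatible node identifications between L(r2) and L(r3): 0~2, 1~1, 2~1
2 of the induced correspondences are critical overlaps of r2 and r3.
overlap: 0~2, 2~1
overlap: 2~1
count: 2


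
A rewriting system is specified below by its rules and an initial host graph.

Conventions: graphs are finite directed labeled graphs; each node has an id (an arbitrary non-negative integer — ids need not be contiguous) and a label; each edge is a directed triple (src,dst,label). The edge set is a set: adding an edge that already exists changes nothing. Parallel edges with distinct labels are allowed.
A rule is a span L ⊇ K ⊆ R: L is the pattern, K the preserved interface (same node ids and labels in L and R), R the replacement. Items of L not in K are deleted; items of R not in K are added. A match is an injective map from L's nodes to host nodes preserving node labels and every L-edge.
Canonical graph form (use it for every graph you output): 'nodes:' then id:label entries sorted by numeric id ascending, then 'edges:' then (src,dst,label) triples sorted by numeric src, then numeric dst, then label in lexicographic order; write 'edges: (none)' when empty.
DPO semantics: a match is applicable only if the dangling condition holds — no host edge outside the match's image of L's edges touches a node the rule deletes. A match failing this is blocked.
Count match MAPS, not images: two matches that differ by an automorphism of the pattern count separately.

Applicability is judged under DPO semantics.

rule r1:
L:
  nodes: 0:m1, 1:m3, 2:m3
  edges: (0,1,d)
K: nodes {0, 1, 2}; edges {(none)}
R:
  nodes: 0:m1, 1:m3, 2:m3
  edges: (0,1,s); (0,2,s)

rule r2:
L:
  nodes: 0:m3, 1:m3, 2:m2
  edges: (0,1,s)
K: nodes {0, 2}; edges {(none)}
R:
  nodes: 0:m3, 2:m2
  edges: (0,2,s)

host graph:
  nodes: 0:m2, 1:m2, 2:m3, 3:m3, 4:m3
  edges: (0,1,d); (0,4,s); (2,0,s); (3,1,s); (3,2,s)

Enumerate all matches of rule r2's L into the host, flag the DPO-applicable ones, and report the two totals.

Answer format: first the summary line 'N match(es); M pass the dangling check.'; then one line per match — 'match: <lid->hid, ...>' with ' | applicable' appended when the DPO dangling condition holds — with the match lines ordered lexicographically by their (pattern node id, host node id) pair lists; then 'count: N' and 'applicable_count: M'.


2 match(es); 0 pass the dangling check.
match: 0->3, 1->2, 2->0
match: 0->3, 1->2, 2->1
count: 2
applicable_count: 0


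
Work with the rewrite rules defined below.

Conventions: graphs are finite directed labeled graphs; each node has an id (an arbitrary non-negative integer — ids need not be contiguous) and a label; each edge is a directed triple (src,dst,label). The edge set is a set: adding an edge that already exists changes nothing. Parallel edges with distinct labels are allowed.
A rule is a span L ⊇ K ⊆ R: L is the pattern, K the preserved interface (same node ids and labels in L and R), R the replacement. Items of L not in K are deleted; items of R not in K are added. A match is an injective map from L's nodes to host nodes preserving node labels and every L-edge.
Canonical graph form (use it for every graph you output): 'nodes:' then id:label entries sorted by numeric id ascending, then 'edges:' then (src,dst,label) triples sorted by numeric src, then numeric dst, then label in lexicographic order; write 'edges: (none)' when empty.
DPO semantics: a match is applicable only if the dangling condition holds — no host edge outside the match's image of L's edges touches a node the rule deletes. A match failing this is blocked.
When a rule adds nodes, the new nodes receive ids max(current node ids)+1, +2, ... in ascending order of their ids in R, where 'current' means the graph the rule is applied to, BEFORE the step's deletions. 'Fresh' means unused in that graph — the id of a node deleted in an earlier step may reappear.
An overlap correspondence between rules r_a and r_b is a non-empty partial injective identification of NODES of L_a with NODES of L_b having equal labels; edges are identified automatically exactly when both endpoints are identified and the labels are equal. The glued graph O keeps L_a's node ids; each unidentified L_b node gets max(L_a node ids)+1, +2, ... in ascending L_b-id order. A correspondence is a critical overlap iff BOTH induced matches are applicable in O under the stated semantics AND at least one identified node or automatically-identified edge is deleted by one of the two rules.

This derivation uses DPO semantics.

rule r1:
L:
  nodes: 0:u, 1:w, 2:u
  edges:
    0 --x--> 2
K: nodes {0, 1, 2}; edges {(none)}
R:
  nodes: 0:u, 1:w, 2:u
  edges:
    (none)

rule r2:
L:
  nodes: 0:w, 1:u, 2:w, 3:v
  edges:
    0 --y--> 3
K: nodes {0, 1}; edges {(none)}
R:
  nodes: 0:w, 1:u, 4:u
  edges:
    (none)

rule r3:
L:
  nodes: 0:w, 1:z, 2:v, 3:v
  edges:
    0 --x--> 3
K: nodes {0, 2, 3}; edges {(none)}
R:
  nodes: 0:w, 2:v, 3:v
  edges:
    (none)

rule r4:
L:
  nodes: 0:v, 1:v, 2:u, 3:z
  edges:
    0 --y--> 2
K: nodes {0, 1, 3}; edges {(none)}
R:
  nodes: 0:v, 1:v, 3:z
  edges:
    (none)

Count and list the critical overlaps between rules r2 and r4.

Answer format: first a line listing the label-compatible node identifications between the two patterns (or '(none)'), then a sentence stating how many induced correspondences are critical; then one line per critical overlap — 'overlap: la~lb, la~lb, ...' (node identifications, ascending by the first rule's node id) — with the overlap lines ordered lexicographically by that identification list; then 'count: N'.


label-compatible node identifications between L(r2) and L(r4): 1~2, 3~0, 3~1
3 of the induced correspondences are critical overlaps of r2 and r4.
overlap: 1~2
overlap: 1~2, 3~1
overlap: 3~1
count: 3


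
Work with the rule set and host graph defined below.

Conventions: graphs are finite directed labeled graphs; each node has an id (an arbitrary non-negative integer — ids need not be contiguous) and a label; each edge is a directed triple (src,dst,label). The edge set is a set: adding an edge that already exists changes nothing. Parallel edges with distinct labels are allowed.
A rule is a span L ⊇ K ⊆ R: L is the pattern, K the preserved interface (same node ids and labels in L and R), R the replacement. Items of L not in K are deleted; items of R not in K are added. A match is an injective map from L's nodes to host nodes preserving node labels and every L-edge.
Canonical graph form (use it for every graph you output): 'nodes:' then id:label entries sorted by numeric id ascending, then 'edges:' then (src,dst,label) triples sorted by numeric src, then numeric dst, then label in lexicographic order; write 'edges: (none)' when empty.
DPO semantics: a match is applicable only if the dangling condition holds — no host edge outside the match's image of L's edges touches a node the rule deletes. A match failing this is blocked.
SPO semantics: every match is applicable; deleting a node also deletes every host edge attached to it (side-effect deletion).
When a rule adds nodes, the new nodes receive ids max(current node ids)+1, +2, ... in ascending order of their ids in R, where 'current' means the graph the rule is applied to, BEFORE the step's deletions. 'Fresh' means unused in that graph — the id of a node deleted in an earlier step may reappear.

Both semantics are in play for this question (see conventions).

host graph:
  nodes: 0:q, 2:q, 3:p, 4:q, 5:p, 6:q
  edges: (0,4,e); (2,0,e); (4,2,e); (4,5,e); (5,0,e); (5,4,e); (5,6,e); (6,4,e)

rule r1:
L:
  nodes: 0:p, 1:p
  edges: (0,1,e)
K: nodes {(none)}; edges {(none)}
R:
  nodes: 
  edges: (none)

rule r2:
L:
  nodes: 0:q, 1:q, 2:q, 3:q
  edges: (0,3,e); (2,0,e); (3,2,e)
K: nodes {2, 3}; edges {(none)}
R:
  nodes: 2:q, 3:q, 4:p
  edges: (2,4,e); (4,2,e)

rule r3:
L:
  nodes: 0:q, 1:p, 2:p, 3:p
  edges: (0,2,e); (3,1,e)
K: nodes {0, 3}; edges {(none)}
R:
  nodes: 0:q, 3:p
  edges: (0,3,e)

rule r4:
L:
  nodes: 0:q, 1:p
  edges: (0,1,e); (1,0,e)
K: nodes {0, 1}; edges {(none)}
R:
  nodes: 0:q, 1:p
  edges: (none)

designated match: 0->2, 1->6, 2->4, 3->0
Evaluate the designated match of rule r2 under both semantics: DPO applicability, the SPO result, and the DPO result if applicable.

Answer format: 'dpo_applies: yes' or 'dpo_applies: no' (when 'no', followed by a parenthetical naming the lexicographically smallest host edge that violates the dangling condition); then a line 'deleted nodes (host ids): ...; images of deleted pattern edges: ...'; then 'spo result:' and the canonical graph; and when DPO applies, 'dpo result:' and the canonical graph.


dpo_applies: no
(the rule deletes node 6, which keeps host edge (5,6,e) outside the match image — the dangling condition fails, DPO blocks; SPO proceeds and side-deletes such edges)
deleted nodes (host ids): 2, 6; images of deleted pattern edges: (0,4,e); (2,0,e); (4,2,e)
spo result:
nodes: 0:q, 3:p, 4:q, 5:p, 7:p
edges: (4,5,e); (4,7,e); (5,0,e); (5,4,e); (7,4,e)


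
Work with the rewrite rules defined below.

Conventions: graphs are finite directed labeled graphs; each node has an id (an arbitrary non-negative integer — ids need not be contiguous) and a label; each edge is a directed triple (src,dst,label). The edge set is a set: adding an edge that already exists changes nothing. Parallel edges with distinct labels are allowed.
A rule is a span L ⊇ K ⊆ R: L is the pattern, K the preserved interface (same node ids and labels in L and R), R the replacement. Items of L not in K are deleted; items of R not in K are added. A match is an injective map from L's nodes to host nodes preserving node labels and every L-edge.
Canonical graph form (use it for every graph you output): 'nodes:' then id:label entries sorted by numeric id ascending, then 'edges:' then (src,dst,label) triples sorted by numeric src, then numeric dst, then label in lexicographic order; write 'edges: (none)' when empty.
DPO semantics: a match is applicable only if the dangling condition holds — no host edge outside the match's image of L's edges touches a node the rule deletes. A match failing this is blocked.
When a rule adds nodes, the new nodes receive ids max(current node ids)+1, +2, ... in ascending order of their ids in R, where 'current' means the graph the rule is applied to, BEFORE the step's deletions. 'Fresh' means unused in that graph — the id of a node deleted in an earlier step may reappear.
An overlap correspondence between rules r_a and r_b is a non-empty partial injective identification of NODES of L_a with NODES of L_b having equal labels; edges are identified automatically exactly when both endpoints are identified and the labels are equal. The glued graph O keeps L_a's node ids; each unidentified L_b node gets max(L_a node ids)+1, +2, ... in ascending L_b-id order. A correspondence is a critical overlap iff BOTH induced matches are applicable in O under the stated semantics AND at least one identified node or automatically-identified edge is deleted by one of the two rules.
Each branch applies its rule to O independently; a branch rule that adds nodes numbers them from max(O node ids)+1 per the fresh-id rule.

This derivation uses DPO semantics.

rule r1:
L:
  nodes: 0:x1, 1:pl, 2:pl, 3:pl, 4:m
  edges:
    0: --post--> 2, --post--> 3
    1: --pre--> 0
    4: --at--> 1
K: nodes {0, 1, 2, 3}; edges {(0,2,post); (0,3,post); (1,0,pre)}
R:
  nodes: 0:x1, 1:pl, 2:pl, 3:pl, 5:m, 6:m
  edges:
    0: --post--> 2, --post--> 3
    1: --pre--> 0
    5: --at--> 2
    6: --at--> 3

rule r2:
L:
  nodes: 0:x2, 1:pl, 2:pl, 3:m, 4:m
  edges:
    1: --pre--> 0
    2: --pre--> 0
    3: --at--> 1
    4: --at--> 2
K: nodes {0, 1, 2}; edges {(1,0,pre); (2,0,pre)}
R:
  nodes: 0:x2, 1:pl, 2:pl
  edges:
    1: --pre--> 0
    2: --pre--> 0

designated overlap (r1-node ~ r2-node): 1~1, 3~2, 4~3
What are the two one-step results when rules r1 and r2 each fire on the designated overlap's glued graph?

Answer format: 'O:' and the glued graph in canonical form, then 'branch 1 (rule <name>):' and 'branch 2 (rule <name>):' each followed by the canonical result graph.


O:
nodes: 0:x1, 1:pl, 2:pl, 3:pl, 4:m, 5:x2, 6:m
edges: (0,2,post); (0,3,post); (1,0,pre); (1,5,pre); (3,5,pre); (4,1,at); (6,3,at)
branch 1 (rule r1):
nodes: 0:x1, 1:pl, 2:pl, 3:pl, 5:x2, 6:m, 7:m, 8:m
edges: (0,2,post); (0,3,post); (1,0,pre); (1,5,pre); (3,5,pre); (6,3,at); (7,2,at); (8,3,at)
branch 2 (rule r2):
nodes: 0:x1, 1:pl, 2:pl, 3:pl, 5:x2
edges: (0,2,post); (0,3,post); (1,0,pre); (1,5,pre); (3,5,pre)


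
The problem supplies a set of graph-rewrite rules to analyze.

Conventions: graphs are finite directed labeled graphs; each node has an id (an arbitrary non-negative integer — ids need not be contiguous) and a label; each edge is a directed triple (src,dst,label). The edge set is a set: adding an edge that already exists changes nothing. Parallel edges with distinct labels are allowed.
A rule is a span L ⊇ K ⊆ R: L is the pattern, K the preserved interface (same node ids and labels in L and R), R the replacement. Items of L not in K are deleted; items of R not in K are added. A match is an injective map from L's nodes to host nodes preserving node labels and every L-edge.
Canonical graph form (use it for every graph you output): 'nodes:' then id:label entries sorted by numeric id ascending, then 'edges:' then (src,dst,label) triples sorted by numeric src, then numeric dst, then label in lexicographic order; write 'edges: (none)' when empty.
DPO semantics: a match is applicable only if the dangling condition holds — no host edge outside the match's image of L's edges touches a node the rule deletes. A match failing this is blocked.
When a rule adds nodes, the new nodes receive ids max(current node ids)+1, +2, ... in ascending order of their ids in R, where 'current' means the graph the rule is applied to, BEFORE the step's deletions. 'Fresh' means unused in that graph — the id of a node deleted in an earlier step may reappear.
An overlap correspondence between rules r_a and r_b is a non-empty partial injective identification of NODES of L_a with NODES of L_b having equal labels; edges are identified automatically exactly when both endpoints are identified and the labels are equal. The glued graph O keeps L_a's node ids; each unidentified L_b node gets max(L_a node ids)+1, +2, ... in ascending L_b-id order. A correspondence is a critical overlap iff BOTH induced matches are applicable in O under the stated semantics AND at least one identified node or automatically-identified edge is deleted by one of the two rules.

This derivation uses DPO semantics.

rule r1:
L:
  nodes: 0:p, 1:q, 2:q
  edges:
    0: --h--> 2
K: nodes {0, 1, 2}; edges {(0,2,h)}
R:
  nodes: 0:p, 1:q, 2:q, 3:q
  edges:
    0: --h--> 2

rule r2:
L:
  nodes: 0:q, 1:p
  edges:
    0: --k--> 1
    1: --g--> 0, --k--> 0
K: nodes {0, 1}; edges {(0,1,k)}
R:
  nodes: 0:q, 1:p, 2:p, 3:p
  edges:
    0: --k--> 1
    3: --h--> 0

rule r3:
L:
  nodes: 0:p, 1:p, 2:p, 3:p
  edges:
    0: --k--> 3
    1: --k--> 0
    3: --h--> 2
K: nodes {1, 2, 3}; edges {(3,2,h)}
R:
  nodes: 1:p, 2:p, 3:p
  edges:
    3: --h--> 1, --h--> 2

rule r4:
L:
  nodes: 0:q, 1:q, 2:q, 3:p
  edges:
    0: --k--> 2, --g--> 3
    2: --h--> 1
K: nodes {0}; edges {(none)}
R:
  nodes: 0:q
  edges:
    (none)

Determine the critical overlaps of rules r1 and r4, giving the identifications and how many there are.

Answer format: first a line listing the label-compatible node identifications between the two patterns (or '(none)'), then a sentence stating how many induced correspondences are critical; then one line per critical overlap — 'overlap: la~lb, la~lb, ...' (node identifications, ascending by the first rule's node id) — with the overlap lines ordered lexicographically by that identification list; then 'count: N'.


label-compatible node identifications between L(r1) and L(r4): 0~3, 1~0, 1~1, 1~2, 2~0, 2~1, 2~2
4 of the induced correspondences are critical overlaps of r1 and r4.
overlap: 1~1
overlap: 1~1, 2~0
overlap: 1~2
overlap: 1~2, 2~0
count: 4


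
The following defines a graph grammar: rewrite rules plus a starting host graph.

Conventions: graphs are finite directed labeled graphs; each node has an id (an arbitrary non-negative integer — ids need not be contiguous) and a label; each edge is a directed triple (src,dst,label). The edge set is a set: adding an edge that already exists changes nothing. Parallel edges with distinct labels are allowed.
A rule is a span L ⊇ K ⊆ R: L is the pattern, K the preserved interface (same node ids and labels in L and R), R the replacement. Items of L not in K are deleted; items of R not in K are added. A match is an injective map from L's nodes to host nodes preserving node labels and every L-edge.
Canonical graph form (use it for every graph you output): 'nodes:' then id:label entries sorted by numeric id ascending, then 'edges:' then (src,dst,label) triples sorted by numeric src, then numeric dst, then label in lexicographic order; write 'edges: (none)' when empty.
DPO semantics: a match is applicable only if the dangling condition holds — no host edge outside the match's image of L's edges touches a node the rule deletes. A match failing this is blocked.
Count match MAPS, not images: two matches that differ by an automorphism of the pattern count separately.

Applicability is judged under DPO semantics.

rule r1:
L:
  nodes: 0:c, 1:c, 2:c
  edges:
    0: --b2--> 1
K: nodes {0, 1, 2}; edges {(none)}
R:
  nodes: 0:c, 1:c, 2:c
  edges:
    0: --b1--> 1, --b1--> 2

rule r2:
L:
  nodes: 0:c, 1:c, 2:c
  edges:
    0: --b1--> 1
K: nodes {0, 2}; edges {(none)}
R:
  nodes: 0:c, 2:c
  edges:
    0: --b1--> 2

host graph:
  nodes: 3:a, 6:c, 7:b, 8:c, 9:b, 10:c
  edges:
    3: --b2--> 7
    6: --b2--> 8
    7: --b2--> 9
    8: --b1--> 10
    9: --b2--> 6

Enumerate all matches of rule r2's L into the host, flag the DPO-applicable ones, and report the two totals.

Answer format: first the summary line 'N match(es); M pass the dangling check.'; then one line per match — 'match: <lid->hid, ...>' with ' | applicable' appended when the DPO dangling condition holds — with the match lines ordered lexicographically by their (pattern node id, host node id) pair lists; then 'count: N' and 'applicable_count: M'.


1 match(es); 1 pass the dangling check.
match: 0->8, 1->10, 2->6 | applicable
count: 1
applicable_count: 1


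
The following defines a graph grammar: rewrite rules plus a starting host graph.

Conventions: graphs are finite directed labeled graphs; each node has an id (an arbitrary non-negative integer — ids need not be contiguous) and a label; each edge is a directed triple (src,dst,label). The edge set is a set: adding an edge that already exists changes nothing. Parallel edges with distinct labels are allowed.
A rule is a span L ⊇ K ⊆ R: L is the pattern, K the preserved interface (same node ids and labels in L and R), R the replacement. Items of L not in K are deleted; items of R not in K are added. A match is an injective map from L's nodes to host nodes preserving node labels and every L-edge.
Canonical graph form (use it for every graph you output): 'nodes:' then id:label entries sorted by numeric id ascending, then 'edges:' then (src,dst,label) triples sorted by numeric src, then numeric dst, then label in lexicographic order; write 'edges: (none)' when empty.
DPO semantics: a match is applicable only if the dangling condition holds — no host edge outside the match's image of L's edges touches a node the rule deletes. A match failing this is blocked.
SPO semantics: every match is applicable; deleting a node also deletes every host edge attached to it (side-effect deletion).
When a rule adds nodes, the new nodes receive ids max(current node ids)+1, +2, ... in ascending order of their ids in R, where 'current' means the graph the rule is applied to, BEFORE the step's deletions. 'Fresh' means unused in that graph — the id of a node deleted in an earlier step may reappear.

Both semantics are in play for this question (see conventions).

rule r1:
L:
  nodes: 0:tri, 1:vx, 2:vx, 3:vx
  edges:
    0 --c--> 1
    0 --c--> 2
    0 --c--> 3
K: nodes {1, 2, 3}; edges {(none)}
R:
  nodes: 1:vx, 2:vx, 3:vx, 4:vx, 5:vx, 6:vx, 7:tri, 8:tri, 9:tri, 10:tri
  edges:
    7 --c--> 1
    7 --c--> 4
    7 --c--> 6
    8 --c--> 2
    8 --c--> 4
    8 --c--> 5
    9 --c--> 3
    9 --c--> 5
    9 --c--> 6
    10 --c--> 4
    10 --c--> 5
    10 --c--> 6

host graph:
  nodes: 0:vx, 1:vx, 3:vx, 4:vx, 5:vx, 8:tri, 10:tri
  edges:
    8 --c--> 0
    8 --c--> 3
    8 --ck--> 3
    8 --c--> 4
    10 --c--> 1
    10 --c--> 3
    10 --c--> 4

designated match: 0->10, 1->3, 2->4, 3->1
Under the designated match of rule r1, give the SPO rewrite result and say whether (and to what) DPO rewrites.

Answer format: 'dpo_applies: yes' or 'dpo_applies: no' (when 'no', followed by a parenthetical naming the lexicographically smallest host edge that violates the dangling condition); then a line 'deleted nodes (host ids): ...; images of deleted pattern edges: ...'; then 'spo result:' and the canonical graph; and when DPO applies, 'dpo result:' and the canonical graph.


dpo_applies: yes
deleted nodes (host ids): 10; images of deleted pattern edges: (10,1,c); (10,3,c); (10,4,c)
spo result:
nodes: 0:vx, 1:vx, 3:vx, 4:vx, 5:vx, 8:tri, 11:vx, 12:vx, 13:vx, 14:tri, 15:tri, 16:tri, 17:tri
edges: (8,0,c); (8,3,c); (8,3,ck); (8,4,c); (14,3,c); (14,11,c); (14,13,c); (15,4,c); (15,11,c); (15,12,c); (16,1,c); (16,12,c); (16,13,c); (17,11,c); (17,12,c); (17,13,c)
dpo result:
nodes: 0:vx, 1:vx, 3:vx, 4:vx, 5:vx, 8:tri, 11:vx, 12:vx, 13:vx, 14:tri, 15:tri, 16:tri, 17:tri
edges: (8,0,c); (8,3,c); (8,3,ck); (8,4,c); (14,3,c); (14,11,c); (14,13,c); (15,4,c); (15,11,c); (15,12,c); (16,1,c); (16,12,c); (16,13,c); (17,11,c); (17,12,c); (17,13,c)


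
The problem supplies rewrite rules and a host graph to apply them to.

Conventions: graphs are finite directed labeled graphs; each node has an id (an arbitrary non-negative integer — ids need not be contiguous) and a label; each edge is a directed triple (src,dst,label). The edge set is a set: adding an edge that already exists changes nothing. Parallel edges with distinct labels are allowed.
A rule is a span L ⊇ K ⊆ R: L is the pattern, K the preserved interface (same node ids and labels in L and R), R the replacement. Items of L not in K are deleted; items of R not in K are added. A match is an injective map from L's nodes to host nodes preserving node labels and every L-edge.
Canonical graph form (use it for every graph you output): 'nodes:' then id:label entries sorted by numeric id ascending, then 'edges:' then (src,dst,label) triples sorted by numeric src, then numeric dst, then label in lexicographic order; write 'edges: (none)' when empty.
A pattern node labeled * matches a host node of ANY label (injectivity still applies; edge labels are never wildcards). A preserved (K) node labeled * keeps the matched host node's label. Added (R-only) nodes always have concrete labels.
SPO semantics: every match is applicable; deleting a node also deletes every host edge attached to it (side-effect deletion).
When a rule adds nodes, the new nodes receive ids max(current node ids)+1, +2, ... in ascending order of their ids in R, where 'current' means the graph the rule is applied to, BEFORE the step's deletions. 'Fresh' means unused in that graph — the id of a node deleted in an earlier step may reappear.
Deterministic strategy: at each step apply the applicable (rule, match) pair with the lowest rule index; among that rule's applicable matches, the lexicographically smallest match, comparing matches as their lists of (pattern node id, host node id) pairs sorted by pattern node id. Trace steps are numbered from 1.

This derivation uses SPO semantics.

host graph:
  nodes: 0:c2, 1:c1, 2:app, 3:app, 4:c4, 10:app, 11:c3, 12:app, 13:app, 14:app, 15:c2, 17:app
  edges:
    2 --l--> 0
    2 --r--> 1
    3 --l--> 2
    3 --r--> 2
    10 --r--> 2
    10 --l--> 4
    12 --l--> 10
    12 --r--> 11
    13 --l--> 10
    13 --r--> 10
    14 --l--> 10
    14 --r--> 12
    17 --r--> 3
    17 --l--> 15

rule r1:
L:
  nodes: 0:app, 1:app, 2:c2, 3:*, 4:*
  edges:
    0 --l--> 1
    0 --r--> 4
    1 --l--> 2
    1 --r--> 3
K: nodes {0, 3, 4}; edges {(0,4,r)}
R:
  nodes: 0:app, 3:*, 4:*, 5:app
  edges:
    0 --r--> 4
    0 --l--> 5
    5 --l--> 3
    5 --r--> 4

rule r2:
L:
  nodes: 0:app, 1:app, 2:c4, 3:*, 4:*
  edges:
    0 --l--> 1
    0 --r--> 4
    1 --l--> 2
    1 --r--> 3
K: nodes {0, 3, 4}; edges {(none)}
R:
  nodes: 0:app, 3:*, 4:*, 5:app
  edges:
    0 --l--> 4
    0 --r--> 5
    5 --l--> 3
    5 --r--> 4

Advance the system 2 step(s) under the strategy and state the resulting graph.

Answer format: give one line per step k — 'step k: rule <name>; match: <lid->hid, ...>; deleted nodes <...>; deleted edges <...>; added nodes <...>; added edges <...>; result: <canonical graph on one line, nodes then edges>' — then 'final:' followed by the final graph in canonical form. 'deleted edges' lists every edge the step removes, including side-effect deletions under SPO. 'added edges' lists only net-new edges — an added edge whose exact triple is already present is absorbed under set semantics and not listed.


step 1: rule r2; match: 0->12, 1->10, 2->4, 3->2, 4->11; deleted nodes 4, 10; deleted edges (10,2,r); (10,4,l); (12,10,l); (12,11,r); (13,10,l); (13,10,r); (14,10,l); added nodes 18; added edges (12,11,l); (12,18,r); (18,2,l); (18,11,r); result: nodes: 0:c2, 1:c1, 2:app, 3:app, 11:c3, 12:app, 13:app, 14:app, 15:c2, 17:app, 18:app edges: (2,0,l); (2,1,r); (3,2,l); (3,2,r); (12,11,l); (12,18,r); (14,12,r); (17,3,r); (17,15,l); (18,2,l); (18,11,r)
step 2: rule r1; match: 0->18, 1->2, 2->0, 3->1, 4->11; deleted nodes 0, 2; deleted edges (2,0,l); (2,1,r); (3,2,l); (3,2,r); (18,2,l); added nodes 19; added edges (18,19,l); (19,1,l); (19,11,r); result: nodes: 1:c1, 3:app, 11:c3, 12:app, 13:app, 14:app, 15:c2, 17:app, 18:app, 19:app edges: (12,11,l); (12,18,r); (14,12,r); (17,3,r); (17,15,l); (18,11,r); (18,19,l); (19,1,l); (19,11,r)
final:
nodes: 1:c1, 3:app, 11:c3, 12:app, 13:app, 14:app, 15:c2, 17:app, 18:app, 19:app
edges: (12,11,l); (12,18,r); (14,12,r); (17,3,r); (17,15,l); (18,11,r); (18,19,l); (19,1,l); (19,11,r)


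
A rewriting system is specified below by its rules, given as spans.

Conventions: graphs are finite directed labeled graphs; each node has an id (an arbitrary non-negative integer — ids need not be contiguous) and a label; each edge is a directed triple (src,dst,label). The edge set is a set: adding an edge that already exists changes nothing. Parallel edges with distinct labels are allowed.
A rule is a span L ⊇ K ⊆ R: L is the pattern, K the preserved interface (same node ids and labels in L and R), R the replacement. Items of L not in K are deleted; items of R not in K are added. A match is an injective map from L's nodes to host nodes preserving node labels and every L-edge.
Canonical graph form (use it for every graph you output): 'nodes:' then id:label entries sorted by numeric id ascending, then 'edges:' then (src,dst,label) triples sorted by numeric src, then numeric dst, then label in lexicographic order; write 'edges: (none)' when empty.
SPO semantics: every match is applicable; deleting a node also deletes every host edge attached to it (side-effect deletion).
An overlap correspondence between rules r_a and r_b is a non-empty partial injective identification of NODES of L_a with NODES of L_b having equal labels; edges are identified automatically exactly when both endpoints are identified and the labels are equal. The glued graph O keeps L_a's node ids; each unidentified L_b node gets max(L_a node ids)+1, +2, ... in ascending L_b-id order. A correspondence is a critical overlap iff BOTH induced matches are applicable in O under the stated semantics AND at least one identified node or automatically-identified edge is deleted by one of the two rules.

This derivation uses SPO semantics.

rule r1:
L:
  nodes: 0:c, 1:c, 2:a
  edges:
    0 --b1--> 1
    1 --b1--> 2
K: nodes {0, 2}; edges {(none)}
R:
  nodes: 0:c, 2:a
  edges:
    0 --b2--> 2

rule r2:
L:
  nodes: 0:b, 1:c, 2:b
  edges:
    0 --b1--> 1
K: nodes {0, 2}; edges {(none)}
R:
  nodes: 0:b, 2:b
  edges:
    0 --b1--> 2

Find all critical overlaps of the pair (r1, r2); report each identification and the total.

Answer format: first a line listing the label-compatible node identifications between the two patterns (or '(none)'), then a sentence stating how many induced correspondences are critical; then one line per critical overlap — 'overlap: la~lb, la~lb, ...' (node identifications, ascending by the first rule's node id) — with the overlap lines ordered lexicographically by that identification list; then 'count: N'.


label-compatible node identifications between L(r1) and L(r2): 0~1, 1~1
2 of the induced correspondences are critical overlaps of r1 and r2.
overlap: 0~1
overlap: 1~1
count: 2


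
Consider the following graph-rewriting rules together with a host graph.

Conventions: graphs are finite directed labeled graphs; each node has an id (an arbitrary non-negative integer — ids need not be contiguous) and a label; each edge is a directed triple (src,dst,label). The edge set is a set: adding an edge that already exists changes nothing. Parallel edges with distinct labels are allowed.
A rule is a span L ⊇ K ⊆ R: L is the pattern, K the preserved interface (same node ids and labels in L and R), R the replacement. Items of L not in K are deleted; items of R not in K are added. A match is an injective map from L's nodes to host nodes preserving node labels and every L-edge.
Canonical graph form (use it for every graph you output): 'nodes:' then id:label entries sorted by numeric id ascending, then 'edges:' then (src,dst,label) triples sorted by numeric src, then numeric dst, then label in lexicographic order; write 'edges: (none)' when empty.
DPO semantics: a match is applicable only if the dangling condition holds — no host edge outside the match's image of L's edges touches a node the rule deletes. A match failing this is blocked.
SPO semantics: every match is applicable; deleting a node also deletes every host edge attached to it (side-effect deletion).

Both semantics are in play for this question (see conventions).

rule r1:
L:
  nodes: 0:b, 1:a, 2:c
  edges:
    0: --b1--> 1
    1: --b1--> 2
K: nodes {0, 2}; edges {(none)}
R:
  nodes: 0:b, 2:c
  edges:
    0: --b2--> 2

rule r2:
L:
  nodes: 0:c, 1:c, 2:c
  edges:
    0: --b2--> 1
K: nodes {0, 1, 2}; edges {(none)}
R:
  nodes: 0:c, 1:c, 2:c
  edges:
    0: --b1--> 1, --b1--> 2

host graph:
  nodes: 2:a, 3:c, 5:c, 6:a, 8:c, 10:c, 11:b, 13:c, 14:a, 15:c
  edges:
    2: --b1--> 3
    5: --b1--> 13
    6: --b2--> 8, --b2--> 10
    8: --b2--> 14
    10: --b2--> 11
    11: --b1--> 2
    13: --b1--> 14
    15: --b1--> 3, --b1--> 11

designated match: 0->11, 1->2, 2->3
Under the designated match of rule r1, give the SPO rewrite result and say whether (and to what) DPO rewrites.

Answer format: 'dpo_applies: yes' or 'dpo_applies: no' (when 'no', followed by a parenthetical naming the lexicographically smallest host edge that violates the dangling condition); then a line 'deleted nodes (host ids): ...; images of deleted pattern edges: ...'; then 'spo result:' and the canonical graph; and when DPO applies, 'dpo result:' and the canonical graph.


dpo_applies: yes
deleted nodes (host ids): 2; images of deleted pattern edges: (2,3,b1); (11,2,b1)
spo result:
nodes: 3:c, 5:c, 6:a, 8:c, 10:c, 11:b, 13:c, 14:a, 15:c
edges: (5,13,b1); (6,8,b2); (6,10,b2); (8,14,b2); (10,11,b2); (11,3,b2); (13,14,b1); (15,3,b1); (15,11,b1)
dpo result:
nodes: 3:c, 5:c, 6:a, 8:c, 10:c, 11:b, 13:c, 14:a, 15:c
edges: (5,13,b1); (6,8,b2); (6,10,b2); (8,14,b2); (10,11,b2); (11,3,b2); (13,14,b1); (15,3,b1); (15,11,b1)


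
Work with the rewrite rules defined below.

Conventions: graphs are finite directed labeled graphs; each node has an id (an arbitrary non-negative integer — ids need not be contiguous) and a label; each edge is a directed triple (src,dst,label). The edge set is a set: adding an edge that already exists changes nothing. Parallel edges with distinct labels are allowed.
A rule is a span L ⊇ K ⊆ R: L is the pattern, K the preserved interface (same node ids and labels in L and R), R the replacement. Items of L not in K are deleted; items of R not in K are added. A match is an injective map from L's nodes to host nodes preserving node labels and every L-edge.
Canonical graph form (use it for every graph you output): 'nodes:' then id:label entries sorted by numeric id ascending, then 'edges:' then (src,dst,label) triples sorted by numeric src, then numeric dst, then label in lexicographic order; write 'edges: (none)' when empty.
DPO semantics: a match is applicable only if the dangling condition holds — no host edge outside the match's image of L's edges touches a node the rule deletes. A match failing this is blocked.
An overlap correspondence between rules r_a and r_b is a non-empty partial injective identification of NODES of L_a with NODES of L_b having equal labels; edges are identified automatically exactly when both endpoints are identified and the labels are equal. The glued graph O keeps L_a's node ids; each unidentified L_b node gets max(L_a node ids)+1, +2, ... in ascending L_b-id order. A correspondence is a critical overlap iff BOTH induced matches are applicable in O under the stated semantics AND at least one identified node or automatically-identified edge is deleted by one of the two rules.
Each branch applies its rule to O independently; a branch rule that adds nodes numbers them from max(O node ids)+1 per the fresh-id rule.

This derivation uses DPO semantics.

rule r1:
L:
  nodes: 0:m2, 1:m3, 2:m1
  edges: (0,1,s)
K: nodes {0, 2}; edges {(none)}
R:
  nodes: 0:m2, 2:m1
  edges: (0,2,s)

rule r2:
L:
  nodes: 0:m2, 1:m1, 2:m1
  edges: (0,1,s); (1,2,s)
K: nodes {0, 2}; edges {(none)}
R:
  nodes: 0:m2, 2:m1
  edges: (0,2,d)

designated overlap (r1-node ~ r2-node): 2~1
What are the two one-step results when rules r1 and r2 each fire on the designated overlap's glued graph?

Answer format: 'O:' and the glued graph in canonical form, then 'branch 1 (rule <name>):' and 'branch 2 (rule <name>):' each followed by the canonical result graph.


O:
nodes: 0:m2, 1:m3, 2:m1, 3:m2, 4:m1
edges: (0,1,s); (2,4,s); (3,2,s)
branch 1 (rule r1):
nodes: 0:m2, 2:m1, 3:m2, 4:m1
edges: (0,2,s); (2,4,s); (3,2,s)
branch 2 (rule r2):
nodes: 0:m2, 1:m3, 3:m2, 4:m1
edges: (0,1,s); (3,4,d)


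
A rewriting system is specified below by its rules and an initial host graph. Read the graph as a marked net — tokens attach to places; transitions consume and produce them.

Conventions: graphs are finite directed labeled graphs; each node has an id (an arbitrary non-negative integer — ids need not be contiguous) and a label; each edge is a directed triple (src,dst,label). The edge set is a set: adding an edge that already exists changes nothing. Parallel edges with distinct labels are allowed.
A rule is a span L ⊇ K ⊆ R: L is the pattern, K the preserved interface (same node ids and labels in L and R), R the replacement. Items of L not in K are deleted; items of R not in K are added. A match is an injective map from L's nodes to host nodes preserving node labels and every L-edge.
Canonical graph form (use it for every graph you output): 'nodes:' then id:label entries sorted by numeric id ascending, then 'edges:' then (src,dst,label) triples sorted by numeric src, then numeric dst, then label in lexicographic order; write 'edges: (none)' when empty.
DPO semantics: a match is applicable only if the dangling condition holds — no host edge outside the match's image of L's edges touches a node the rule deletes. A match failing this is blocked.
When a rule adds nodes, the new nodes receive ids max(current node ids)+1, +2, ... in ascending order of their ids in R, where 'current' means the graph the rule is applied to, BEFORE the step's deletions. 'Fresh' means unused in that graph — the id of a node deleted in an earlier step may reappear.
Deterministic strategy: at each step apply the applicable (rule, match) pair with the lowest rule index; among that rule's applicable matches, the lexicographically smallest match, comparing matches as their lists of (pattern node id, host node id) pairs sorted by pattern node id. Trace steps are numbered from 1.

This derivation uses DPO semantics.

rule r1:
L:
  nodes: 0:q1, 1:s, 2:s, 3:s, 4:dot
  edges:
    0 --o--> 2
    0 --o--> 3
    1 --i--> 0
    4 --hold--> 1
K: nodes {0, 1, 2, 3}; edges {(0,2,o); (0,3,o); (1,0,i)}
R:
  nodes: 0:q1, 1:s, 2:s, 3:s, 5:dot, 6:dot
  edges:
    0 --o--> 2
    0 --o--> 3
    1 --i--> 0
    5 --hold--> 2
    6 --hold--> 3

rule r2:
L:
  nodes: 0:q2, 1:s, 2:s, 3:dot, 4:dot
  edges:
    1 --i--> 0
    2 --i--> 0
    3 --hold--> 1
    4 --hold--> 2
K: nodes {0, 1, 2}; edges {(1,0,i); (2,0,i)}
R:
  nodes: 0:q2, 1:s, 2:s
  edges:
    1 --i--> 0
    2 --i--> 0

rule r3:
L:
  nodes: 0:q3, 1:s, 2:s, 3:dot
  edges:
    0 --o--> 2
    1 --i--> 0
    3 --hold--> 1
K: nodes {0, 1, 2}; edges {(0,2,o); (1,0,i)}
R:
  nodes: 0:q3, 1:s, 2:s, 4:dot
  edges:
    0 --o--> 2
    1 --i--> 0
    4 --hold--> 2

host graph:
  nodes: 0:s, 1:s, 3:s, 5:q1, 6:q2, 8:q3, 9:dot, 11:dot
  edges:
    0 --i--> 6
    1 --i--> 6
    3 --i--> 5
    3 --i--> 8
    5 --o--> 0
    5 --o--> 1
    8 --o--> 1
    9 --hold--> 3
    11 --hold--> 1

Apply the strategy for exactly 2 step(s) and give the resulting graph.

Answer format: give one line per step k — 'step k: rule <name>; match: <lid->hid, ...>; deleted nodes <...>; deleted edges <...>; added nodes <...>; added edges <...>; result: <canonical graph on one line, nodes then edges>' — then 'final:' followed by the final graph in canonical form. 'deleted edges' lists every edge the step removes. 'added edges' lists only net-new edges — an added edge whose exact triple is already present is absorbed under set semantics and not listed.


step 1: rule r1; match: 0->5, 1->3, 2->0, 3->1, 4->9; deleted nodes 9; deleted edges (9,3,hold); added nodes 12, 13; added edges (12,0,hold); (13,1,hold); result: nodes: 0:s, 1:s, 3:s, 5:q1, 6:q2, 8:q3, 11:dot, 12:dot, 13:dot edges: (0,6,i); (1,6,i); (3,5,i); (3,8,i); (5,0,o); (5,1,o); (8,1,o); (11,1,hold); (12,0,hold); (13,1,hold)
step 2: rule r2; match: 0->6, 1->0, 2->1, 3->12, 4->11; deleted nodes 11, 12; deleted edges (11,1,hold); (12,0,hold); added nodes (none); added edges (none); result: nodes: 0:s, 1:s, 3:s, 5:q1, 6:q2, 8:q3, 13:dot edges: (0,6,i); (1,6,i); (3,5,i); (3,8,i); (5,0,o); (5,1,o); (8,1,o); (13,1,hold)
final:
nodes: 0:s, 1:s, 3:s, 5:q1, 6:q2, 8:q3, 13:dot
edges: (0,6,i); (1,6,i); (3,5,i); (3,8,i); (5,0,o); (5,1,o); (8,1,o); (13,1,hold)
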